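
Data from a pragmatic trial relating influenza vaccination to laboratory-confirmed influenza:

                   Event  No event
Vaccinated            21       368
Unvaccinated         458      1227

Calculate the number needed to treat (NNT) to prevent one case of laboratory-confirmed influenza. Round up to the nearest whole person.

Risk in treated group = 21/389 = 0.05398; risk in control = 458/1685 = 0.27181.
Absolute risk reduction = 0.27181 − 0.05398 = 0.21783
NNT = 1 / ARR = 1 / 0.21783 = 4.591 → round up → 5

5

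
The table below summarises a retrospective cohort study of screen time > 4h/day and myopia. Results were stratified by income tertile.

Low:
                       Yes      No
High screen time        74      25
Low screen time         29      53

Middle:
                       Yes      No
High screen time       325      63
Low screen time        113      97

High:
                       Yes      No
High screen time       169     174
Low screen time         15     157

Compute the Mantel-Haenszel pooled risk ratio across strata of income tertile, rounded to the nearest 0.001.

2.058

RR_MH = Σ(aᵢ·n₀ᵢ/nᵢ) / Σ(cᵢ·n₁ᵢ/nᵢ), with n₁ᵢ = aᵢ+bᵢ (exposed), n₀ᵢ = cᵢ+dᵢ (unexposed), nᵢ = n₁ᵢ+n₀ᵢ.
Stratum 1 (Low): n₁ = 99, n₀ = 82, n = 181; a·n₀/n = 74·82/181 = 33.5249; c·n₁/n = 29·99/181 = 15.8619
Stratum 2 (Middle): n₁ = 388, n₀ = 210, n = 598; a·n₀/n = 325·210/598 = 114.1304; c·n₁/n = 113·388/598 = 73.3177
Stratum 3 (High): n₁ = 343, n₀ = 172, n = 515; a·n₀/n = 169·172/515 = 56.4427; c·n₁/n = 15·343/515 = 9.9903
RR_MH = (33.5249 + 114.1304 + 56.4427) / (15.8619 + 73.3177 + 9.9903) = 204.0980 / 99.1699 = 2.05806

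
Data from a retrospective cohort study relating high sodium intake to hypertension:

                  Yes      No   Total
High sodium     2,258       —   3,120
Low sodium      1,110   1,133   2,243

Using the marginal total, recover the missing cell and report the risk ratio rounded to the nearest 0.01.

The missing cell is in the exposed row: 3120 − 2258 = 862.
So a = 2258, b = 862, c = 1110, d = 1133.
RR = [a/(a+b)] / [c/(c+d)] = (2258/3120) / (1110/2243) = 0.72372/0.49487 = 1.46243

1.46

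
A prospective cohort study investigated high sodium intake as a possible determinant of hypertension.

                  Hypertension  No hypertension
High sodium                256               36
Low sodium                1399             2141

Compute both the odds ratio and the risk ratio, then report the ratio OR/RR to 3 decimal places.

4.906

Cells: a = 256, b = 36, c = 1399, d = 2141.
OR = (256·2141)/(36·1399) = 548096/50364 = 10.88269
Risk in exposed = 256/292 = 0.87671; risk in unexposed = 1399/3540 = 0.39520; RR = 2.21841
OR/RR = 10.88269 / 2.21841 = 4.90562
The outcome is not rare, so the OR lies further from 1 than the RR.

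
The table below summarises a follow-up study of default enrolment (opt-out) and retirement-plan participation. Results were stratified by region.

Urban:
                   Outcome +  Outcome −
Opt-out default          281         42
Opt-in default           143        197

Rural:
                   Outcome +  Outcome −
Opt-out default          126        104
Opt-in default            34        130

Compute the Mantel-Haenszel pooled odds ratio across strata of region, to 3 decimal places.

OR_MH = Σ(aᵢdᵢ/nᵢ) / Σ(bᵢcᵢ/nᵢ), where nᵢ is the stratum total.
Stratum 1 (Urban): n = 663; a·d/n = 281·197/663 = 83.4947; b·c/n = 42·143/663 = 9.0588
Stratum 2 (Rural): n = 394; a·d/n = 126·130/394 = 41.5736; b·c/n = 104·34/394 = 8.9746
OR_MH = (83.4947 + 41.5736) / (9.0588 + 8.9746) = 125.0683 / 18.0334 = 6.93535

6.935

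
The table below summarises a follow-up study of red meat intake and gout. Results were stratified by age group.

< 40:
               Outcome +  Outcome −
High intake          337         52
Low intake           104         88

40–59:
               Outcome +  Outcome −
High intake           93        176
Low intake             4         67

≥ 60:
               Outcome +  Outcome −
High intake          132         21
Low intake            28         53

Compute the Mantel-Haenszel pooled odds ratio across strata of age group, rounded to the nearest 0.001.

OR_MH = Σ(aᵢdᵢ/nᵢ) / Σ(bᵢcᵢ/nᵢ), where nᵢ is the stratum total.
Stratum 1 (< 40): n = 581; a·d/n = 337·88/581 = 51.0430; b·c/n = 52·104/581 = 9.3081
Stratum 2 (40–59): n = 340; a·d/n = 93·67/340 = 18.3265; b·c/n = 176·4/340 = 2.0706
Stratum 3 (≥ 60): n = 234; a·d/n = 132·53/234 = 29.8974; b·c/n = 21·28/234 = 2.5128
OR_MH = (51.0430 + 18.3265 + 29.8974) / (9.3081 + 2.0706 + 2.5128) = 99.2669 / 13.8915 = 7.14588

7.146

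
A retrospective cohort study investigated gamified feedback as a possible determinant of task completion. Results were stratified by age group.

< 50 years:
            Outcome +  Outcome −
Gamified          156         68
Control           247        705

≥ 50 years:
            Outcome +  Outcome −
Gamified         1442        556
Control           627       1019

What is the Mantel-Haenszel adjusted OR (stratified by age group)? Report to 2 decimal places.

4.52

OR_MH = Σ(aᵢdᵢ/nᵢ) / Σ(bᵢcᵢ/nᵢ), where nᵢ is the stratum total.
Stratum 1 (< 50 years): n = 1176; a·d/n = 156·705/1176 = 93.5204; b·c/n = 68·247/1176 = 14.2823
Stratum 2 (≥ 50 years): n = 3644; a·d/n = 1442·1019/3644 = 403.2377; b·c/n = 556·627/3644 = 95.6674
OR_MH = (93.5204 + 403.2377) / (14.2823 + 95.6674) = 496.7581 / 109.9497 = 4.51805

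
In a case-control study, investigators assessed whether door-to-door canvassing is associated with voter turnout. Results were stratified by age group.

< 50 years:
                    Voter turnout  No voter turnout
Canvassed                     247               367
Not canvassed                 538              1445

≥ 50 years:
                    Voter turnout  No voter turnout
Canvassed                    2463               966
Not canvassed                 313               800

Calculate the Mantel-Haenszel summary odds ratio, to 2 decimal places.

OR_MH = Σ(aᵢdᵢ/nᵢ) / Σ(bᵢcᵢ/nᵢ), where nᵢ is the stratum total.
Stratum 1 (< 50 years): n = 2597; a·d/n = 247·1445/2597 = 137.4336; b·c/n = 367·538/2597 = 76.0285
Stratum 2 (≥ 50 years): n = 4542; a·d/n = 2463·800/4542 = 433.8177; b·c/n = 966·313/4542 = 66.5694
OR_MH = (137.4336 + 433.8177) / (76.0285 + 66.5694) = 571.2513 / 142.5978 = 4.00603

4.01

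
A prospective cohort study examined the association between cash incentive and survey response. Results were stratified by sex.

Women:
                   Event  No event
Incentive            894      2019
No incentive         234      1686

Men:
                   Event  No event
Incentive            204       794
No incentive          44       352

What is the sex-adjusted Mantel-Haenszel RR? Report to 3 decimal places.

RR_MH = Σ(aᵢ·n₀ᵢ/nᵢ) / Σ(cᵢ·n₁ᵢ/nᵢ), with n₁ᵢ = aᵢ+bᵢ (exposed), n₀ᵢ = cᵢ+dᵢ (unexposed), nᵢ = n₁ᵢ+n₀ᵢ.
Stratum 1 (Women): n₁ = 2913, n₀ = 1920, n = 4833; a·n₀/n = 894·1920/4833 = 355.1583; c·n₁/n = 234·2913/4833 = 141.0391
Stratum 2 (Men): n₁ = 998, n₀ = 396, n = 1394; a·n₀/n = 204·396/1394 = 57.9512; c·n₁/n = 44·998/1394 = 31.5007
RR_MH = (355.1583 + 57.9512) / (141.0391 + 31.5007) = 413.1095 / 172.5398 = 2.39428

2.394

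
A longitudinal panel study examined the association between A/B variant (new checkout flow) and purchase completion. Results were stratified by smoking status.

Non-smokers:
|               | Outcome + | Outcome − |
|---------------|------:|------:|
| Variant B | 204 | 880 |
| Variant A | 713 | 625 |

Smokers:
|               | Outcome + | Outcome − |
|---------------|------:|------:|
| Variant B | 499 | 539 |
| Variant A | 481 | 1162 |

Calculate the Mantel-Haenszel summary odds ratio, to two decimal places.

0.76

OR_MH = Σ(aᵢdᵢ/nᵢ) / Σ(bᵢcᵢ/nᵢ), where nᵢ is the stratum total.
Stratum 1 (Non-smokers): n = 2422; a·d/n = 204·625/2422 = 52.6424; b·c/n = 880·713/2422 = 259.0586
Stratum 2 (Smokers): n = 2681; a·d/n = 499·1162/2681 = 216.2768; b·c/n = 539·481/2681 = 96.7023
OR_MH = (52.6424 + 216.2768) / (259.0586 + 96.7023) = 268.9192 / 355.7610 = 0.75590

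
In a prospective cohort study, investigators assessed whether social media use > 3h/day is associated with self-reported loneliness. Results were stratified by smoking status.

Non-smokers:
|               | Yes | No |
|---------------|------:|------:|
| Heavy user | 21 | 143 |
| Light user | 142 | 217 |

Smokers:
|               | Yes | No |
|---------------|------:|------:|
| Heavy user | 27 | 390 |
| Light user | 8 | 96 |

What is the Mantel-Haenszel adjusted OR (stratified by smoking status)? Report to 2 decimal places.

OR_MH = Σ(aᵢdᵢ/nᵢ) / Σ(bᵢcᵢ/nᵢ), where nᵢ is the stratum total.
Stratum 1 (Non-smokers): n = 523; a·d/n = 21·217/523 = 8.7132; b·c/n = 143·142/523 = 38.8260
Stratum 2 (Smokers): n = 521; a·d/n = 27·96/521 = 4.9750; b·c/n = 390·8/521 = 5.9885
OR_MH = (8.7132 + 4.9750) / (38.8260 + 5.9885) = 13.6882 / 44.8145 = 0.30544

0.31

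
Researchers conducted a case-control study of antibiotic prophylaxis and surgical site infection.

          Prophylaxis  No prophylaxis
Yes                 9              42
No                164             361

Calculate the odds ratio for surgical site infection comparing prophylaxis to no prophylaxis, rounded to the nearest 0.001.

Reading the table with exposure as columns: a = 9 (Prophylaxis, case), b = 164 (Prophylaxis, non-case), c = 42 (No prophylaxis, case), d = 361.
OR = (a·d)/(b·c) = (9 × 361) / (164 × 42) = 3249 / 6888 = 0.47169
Exposure is associated with lower odds of surgical site infection (OR = 0.47 < 1).

0.472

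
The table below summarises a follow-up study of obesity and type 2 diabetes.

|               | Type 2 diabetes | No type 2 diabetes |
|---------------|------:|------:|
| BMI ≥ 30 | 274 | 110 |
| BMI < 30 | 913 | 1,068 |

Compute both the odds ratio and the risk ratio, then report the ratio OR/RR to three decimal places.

1.882

Cells: a = 274, b = 110, c = 913, d = 1068.
OR = (274·1068)/(110·913) = 292632/100430 = 2.91379
Risk in exposed = 274/384 = 0.71354; risk in unexposed = 913/1981 = 0.46088; RR = 1.54822
OR/RR = 2.91379 / 1.54822 = 1.88202
The outcome is not rare, so the OR lies further from 1 than the RR.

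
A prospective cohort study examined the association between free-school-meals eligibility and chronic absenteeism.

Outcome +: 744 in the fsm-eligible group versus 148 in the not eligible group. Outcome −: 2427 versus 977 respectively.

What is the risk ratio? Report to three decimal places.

From the description: a = 744, b = 2427, c = 148, d = 977.
Risk in exposed = 744/3171 = 0.23463; risk in unexposed = 148/1125 = 0.13156.
RR = 0.23463 / 0.13156 = 1.78348
The risk among the exposed is 1.78 times that among the unexposed.

1.783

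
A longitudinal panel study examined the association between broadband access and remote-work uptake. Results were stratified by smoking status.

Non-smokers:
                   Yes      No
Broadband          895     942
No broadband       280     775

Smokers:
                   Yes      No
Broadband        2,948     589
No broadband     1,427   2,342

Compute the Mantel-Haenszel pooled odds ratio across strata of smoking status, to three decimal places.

5.745

OR_MH = Σ(aᵢdᵢ/nᵢ) / Σ(bᵢcᵢ/nᵢ), where nᵢ is the stratum total.
Stratum 1 (Non-smokers): n = 2892; a·d/n = 895·775/2892 = 239.8427; b·c/n = 942·280/2892 = 91.2033
Stratum 2 (Smokers): n = 7306; a·d/n = 2948·2342/7306 = 945.0063; b·c/n = 589·1427/7306 = 115.0428
OR_MH = (239.8427 + 945.0063) / (91.2033 + 115.0428) = 1184.8490 / 206.2462 = 5.74483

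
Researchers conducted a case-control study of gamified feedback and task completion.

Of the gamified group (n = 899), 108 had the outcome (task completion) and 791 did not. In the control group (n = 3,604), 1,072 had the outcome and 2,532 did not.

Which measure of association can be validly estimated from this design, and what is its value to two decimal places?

0.32

From the description: a = 108, b = 791, c = 1072, d = 2532.
This is a case-control study: participants were sampled on outcome status, so risks in the source population cannot be estimated directly — relative risk is not valid here. The odds ratio is the appropriate measure.
OR = (a·d)/(b·c) = (108 × 2532) / (791 × 1072) = 273456 / 847952 = 0.32249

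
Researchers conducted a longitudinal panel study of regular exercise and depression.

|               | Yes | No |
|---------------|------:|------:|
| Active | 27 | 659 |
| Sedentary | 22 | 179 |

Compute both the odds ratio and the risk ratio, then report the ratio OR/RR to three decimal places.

0.927

Cells: a = 27, b = 659, c = 22, d = 179.
OR = (27·179)/(659·22) = 4833/14498 = 0.33336
Risk in exposed = 27/686 = 0.03936; risk in unexposed = 22/201 = 0.10945; RR = 0.35959
OR/RR = 0.33336 / 0.35959 = 0.92703
The outcome is not rare, so the OR lies further from 1 than the RR.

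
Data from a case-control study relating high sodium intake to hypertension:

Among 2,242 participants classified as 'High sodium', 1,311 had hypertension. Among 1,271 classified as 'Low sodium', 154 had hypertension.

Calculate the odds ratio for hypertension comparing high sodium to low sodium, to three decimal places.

10.214

From the description: a = 1311, b = 931, c = 154, d = 1117.
OR = (a·d)/(b·c) = (1311 × 1117) / (931 × 154) = 1464387 / 143374 = 10.21376
The odds of hypertension are about 10.21 times as high in the high sodium group.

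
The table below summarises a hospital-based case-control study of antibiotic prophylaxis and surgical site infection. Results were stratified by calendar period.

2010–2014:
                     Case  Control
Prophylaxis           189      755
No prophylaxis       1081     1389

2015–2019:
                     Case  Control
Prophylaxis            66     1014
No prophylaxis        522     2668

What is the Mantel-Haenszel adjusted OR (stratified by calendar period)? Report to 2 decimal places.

OR_MH = Σ(aᵢdᵢ/nᵢ) / Σ(bᵢcᵢ/nᵢ), where nᵢ is the stratum total.
Stratum 1 (2010–2014): n = 3414; a·d/n = 189·1389/3414 = 76.8954; b·c/n = 755·1081/3414 = 239.0612
Stratum 2 (2015–2019): n = 4270; a·d/n = 66·2668/4270 = 41.2384; b·c/n = 1014·522/4270 = 123.9597
OR_MH = (76.8954 + 41.2384) / (239.0612 + 123.9597) = 118.1338 / 363.0209 = 0.32542

0.33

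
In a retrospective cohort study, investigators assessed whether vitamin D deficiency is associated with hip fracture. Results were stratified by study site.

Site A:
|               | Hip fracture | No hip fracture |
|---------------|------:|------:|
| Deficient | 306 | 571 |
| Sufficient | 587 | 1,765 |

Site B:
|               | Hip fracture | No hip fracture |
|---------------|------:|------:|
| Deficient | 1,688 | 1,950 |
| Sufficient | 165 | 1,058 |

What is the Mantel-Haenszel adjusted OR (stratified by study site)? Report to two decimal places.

3.15

OR_MH = Σ(aᵢdᵢ/nᵢ) / Σ(bᵢcᵢ/nᵢ), where nᵢ is the stratum total.
Stratum 1 (Site A): n = 3229; a·d/n = 306·1765/3229 = 167.2623; b·c/n = 571·587/3229 = 103.8021
Stratum 2 (Site B): n = 4861; a·d/n = 1688·1058/4861 = 367.3944; b·c/n = 1950·165/4861 = 66.1901
OR_MH = (167.2623 + 367.3944) / (103.8021 + 66.1901) = 534.6567 / 169.9922 = 3.14518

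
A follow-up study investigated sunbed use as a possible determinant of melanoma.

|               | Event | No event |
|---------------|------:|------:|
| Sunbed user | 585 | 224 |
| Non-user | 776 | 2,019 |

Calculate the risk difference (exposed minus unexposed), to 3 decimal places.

0.445

Cells: a = 585, b = 224, c = 776, d = 2019.
Risk in exposed = 585/809 = 0.723115; risk in unexposed = 776/2795 = 0.277639.
Risk difference = 0.723115 − 0.277639 = 0.445476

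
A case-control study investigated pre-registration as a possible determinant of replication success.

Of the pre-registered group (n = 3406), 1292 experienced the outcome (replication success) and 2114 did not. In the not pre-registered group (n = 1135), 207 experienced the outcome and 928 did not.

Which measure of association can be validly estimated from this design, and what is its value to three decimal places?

2.740

From the description: a = 1292, b = 2114, c = 207, d = 928.
This is a case-control study: participants were sampled on outcome status, so risks in the source population cannot be estimated directly — relative risk is not valid here. The odds ratio is the appropriate measure.
OR = (a·d)/(b·c) = (1292 × 928) / (2114 × 207) = 1198976 / 437598 = 2.73990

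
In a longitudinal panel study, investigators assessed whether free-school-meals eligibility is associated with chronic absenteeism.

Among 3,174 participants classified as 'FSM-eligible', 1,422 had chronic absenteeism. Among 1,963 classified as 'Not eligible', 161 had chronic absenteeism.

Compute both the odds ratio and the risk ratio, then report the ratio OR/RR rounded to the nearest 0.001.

From the description: a = 1422, b = 1752, c = 161, d = 1802.
OR = (1422·1802)/(1752·161) = 2562444/282072 = 9.08436
Risk in exposed = 1422/3174 = 0.44802; risk in unexposed = 161/1963 = 0.08202; RR = 5.46245
OR/RR = 9.08436 / 5.46245 = 1.66306
The outcome is not rare, so the OR lies further from 1 than the RR.

1.663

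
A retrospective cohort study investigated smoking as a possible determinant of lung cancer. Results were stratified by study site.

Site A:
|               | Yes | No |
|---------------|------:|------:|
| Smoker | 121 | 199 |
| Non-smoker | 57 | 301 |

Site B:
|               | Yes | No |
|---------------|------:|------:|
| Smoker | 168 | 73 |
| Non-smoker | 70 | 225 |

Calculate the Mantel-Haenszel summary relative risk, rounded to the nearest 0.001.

RR_MH = Σ(aᵢ·n₀ᵢ/nᵢ) / Σ(cᵢ·n₁ᵢ/nᵢ), with n₁ᵢ = aᵢ+bᵢ (exposed), n₀ᵢ = cᵢ+dᵢ (unexposed), nᵢ = n₁ᵢ+n₀ᵢ.
Stratum 1 (Site A): n₁ = 320, n₀ = 358, n = 678; a·n₀/n = 121·358/678 = 63.8909; c·n₁/n = 57·320/678 = 26.9027
Stratum 2 (Site B): n₁ = 241, n₀ = 295, n = 536; a·n₀/n = 168·295/536 = 92.4627; c·n₁/n = 70·241/536 = 31.4739
RR_MH = (63.8909 + 92.4627) / (26.9027 + 31.4739) = 156.3535 / 58.3765 = 2.67836

2.678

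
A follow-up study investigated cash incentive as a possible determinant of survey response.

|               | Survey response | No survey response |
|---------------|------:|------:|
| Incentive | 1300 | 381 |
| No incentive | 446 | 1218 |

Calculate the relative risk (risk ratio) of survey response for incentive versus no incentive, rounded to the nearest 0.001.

2.885

Cells: a = 1300, b = 381, c = 446, d = 1218.
Risk in exposed = 1300/1681 = 0.77335; risk in unexposed = 446/1664 = 0.26803.
RR = 0.77335 / 0.26803 = 2.88532
The risk among the exposed is 2.89 times that among the unexposed.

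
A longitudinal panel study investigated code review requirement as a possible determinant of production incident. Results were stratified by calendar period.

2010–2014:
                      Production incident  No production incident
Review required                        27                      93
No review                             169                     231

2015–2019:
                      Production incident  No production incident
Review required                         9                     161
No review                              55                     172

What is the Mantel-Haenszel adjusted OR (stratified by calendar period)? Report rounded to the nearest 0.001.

0.303

OR_MH = Σ(aᵢdᵢ/nᵢ) / Σ(bᵢcᵢ/nᵢ), where nᵢ is the stratum total.
Stratum 1 (2010–2014): n = 520; a·d/n = 27·231/520 = 11.9942; b·c/n = 93·169/520 = 30.2250
Stratum 2 (2015–2019): n = 397; a·d/n = 9·172/397 = 3.8992; b·c/n = 161·55/397 = 22.3048
OR_MH = (11.9942 + 3.8992) / (30.2250 + 22.3048) = 15.8935 / 52.5298 = 0.30256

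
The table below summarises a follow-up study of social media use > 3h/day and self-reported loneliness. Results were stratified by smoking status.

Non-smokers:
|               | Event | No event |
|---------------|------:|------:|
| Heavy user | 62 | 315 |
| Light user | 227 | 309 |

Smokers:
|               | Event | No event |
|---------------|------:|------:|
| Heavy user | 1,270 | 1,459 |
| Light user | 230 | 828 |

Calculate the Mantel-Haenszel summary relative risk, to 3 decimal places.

1.508

RR_MH = Σ(aᵢ·n₀ᵢ/nᵢ) / Σ(cᵢ·n₁ᵢ/nᵢ), with n₁ᵢ = aᵢ+bᵢ (exposed), n₀ᵢ = cᵢ+dᵢ (unexposed), nᵢ = n₁ᵢ+n₀ᵢ.
Stratum 1 (Non-smokers): n₁ = 377, n₀ = 536, n = 913; a·n₀/n = 62·536/913 = 36.3987; c·n₁/n = 227·377/913 = 93.7338
Stratum 2 (Smokers): n₁ = 2729, n₀ = 1058, n = 3787; a·n₀/n = 1270·1058/3787 = 354.8086; c·n₁/n = 230·2729/3787 = 165.7433
RR_MH = (36.3987 + 354.8086) / (93.7338 + 165.7433) = 391.2072 / 259.4772 = 1.50767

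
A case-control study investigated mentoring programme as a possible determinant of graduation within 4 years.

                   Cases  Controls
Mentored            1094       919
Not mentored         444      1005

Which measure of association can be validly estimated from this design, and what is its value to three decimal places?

2.695

Cells: a = 1094, b = 919, c = 444, d = 1005.
This is a case-control study: participants were sampled on outcome status, so risks in the source population cannot be estimated directly — relative risk is not valid here. The odds ratio is the appropriate measure.
OR = (a·d)/(b·c) = (1094 × 1005) / (919 × 444) = 1099470 / 408036 = 2.69454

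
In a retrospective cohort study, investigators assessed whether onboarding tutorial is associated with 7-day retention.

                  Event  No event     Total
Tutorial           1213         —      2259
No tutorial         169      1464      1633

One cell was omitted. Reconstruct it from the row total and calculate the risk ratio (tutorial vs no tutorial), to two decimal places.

The missing cell is in the exposed row: 2259 − 1213 = 1046.
So a = 1213, b = 1046, c = 169, d = 1464.
RR = [a/(a+b)] / [c/(c+d)] = (1213/2259) / (169/1633) = 0.53696/0.10349 = 5.18853

5.19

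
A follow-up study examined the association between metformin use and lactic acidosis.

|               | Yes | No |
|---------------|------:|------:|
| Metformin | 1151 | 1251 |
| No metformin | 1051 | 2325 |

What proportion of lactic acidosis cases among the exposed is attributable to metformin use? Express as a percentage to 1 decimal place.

35.0

Cells: a = 1151, b = 1251, c = 1051, d = 2325.
Risk in exposed = 1151/2402 = 0.47918; risk in unexposed = 1051/3376 = 0.31132.
RR = 0.47918/0.31132 = 1.53922
AR% = (RR − 1)/RR × 100 = (1.53922 − 1)/1.53922 × 100 = 35.0322%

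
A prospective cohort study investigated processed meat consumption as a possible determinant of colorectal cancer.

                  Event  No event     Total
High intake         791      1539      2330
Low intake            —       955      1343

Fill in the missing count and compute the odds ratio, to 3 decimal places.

1.265

The missing cell is in the unexposed row: 1343 − 955 = 388.
So a = 791, b = 1539, c = 388, d = 955.
OR = (a·d)/(b·c) = (791 × 955) / (1539 × 388) = 755405 / 597132 = 1.26506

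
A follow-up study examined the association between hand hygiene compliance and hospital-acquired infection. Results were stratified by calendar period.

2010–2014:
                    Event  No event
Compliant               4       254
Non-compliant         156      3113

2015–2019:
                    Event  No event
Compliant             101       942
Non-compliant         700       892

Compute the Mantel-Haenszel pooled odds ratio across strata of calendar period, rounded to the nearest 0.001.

OR_MH = Σ(aᵢdᵢ/nᵢ) / Σ(bᵢcᵢ/nᵢ), where nᵢ is the stratum total.
Stratum 1 (2010–2014): n = 3527; a·d/n = 4·3113/3527 = 3.5305; b·c/n = 254·156/3527 = 11.2345
Stratum 2 (2015–2019): n = 2635; a·d/n = 101·892/2635 = 34.1905; b·c/n = 942·700/2635 = 250.2467
OR_MH = (3.5305 + 34.1905) / (11.2345 + 250.2467) = 37.7210 / 261.4812 = 0.14426

0.144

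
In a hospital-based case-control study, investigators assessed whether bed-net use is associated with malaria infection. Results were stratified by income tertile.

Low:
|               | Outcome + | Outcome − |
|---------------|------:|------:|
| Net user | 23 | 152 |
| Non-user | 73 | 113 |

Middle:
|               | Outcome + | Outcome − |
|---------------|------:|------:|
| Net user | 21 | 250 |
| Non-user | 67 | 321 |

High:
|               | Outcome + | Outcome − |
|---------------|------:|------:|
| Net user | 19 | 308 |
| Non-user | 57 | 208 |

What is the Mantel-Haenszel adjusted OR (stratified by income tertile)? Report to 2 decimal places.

OR_MH = Σ(aᵢdᵢ/nᵢ) / Σ(bᵢcᵢ/nᵢ), where nᵢ is the stratum total.
Stratum 1 (Low): n = 361; a·d/n = 23·113/361 = 7.1994; b·c/n = 152·73/361 = 30.7368
Stratum 2 (Middle): n = 659; a·d/n = 21·321/659 = 10.2291; b·c/n = 250·67/659 = 25.4173
Stratum 3 (High): n = 592; a·d/n = 19·208/592 = 6.6757; b·c/n = 308·57/592 = 29.6554
OR_MH = (7.1994 + 10.2291 + 6.6757) / (30.7368 + 25.4173 + 29.6554) = 24.1043 / 85.8095 = 0.28090

0.28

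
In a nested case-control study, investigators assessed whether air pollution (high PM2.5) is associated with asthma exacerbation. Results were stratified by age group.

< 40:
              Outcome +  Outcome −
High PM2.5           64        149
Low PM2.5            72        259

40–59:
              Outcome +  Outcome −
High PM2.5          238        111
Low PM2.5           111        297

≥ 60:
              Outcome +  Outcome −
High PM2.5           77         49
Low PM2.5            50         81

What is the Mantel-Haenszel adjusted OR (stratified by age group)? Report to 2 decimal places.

3.25

OR_MH = Σ(aᵢdᵢ/nᵢ) / Σ(bᵢcᵢ/nᵢ), where nᵢ is the stratum total.
Stratum 1 (< 40): n = 544; a·d/n = 64·259/544 = 30.4706; b·c/n = 149·72/544 = 19.7206
Stratum 2 (40–59): n = 757; a·d/n = 238·297/757 = 93.3765; b·c/n = 111·111/757 = 16.2761
Stratum 3 (≥ 60): n = 257; a·d/n = 77·81/257 = 24.2685; b·c/n = 49·50/257 = 9.5331
OR_MH = (30.4706 + 93.3765 + 24.2685) / (19.7206 + 16.2761 + 9.5331) = 148.1156 / 45.5298 = 3.25316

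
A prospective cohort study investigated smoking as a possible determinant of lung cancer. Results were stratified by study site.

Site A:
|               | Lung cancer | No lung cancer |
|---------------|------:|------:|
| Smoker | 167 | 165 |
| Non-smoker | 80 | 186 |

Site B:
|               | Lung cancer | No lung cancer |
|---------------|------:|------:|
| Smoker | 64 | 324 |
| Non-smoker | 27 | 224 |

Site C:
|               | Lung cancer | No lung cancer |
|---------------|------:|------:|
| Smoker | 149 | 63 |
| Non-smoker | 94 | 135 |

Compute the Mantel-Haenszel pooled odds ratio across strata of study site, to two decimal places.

OR_MH = Σ(aᵢdᵢ/nᵢ) / Σ(bᵢcᵢ/nᵢ), where nᵢ is the stratum total.
Stratum 1 (Site A): n = 598; a·d/n = 167·186/598 = 51.9431; b·c/n = 165·80/598 = 22.0736
Stratum 2 (Site B): n = 639; a·d/n = 64·224/639 = 22.4351; b·c/n = 324·27/639 = 13.6901
Stratum 3 (Site C): n = 441; a·d/n = 149·135/441 = 45.6122; b·c/n = 63·94/441 = 13.4286
OR_MH = (51.9431 + 22.4351 + 45.6122) / (22.0736 + 13.6901 + 13.4286) = 119.9904 / 49.1923 = 2.43921

2.44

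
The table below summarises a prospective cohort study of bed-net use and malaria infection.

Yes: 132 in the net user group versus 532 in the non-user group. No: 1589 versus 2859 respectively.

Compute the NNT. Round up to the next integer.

13

Risk in treated group = 132/1721 = 0.07670; risk in control = 532/3391 = 0.15689.
Absolute risk reduction = 0.15689 − 0.07670 = 0.08019
NNT = 1 / ARR = 1 / 0.08019 = 12.471 → round up → 13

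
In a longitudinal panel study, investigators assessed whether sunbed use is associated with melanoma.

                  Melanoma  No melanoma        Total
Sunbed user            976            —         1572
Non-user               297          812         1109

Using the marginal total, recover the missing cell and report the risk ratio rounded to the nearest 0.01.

2.32

The missing cell is in the exposed row: 1572 − 976 = 596.
So a = 976, b = 596, c = 297, d = 812.
RR = [a/(a+b)] / [c/(c+d)] = (976/1572) / (297/1109) = 0.62087/0.26781 = 2.31831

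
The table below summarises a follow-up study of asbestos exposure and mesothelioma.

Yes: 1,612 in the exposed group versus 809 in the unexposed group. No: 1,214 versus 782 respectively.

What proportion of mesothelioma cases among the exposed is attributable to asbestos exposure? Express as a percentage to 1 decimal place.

10.9

From the description: a = 1612, b = 1214, c = 809, d = 782.
Risk in exposed = 1612/2826 = 0.57042; risk in unexposed = 809/1591 = 0.50849.
RR = 0.57042/0.50849 = 1.12180
AR% = (RR − 1)/RR × 100 = (1.12180 − 1)/1.12180 × 100 = 10.8574%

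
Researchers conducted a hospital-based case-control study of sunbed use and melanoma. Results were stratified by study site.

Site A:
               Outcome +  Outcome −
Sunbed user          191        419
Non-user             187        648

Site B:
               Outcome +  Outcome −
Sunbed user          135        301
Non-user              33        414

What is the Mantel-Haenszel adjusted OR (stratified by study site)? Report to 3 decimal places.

OR_MH = Σ(aᵢdᵢ/nᵢ) / Σ(bᵢcᵢ/nᵢ), where nᵢ is the stratum total.
Stratum 1 (Site A): n = 1445; a·d/n = 191·648/1445 = 85.6526; b·c/n = 419·187/1445 = 54.2235
Stratum 2 (Site B): n = 883; a·d/n = 135·414/883 = 63.2956; b·c/n = 301·33/883 = 11.2492
OR_MH = (85.6526 + 63.2956) / (54.2235 + 11.2492) = 148.9482 / 65.4727 = 2.27497

2.275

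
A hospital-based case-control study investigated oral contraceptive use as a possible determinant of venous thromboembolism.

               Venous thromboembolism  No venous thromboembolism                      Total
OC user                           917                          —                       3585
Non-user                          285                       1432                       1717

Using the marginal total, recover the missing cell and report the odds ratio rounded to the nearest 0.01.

The missing cell is in the exposed row: 3585 − 917 = 2668.
So a = 917, b = 2668, c = 285, d = 1432.
OR = (a·d)/(b·c) = (917 × 1432) / (2668 × 285) = 1313144 / 760380 = 1.72696

1.73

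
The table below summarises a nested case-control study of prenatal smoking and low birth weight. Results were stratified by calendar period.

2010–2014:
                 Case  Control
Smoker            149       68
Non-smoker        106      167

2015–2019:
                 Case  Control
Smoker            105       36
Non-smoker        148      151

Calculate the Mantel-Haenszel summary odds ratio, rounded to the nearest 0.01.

3.24

OR_MH = Σ(aᵢdᵢ/nᵢ) / Σ(bᵢcᵢ/nᵢ), where nᵢ is the stratum total.
Stratum 1 (2010–2014): n = 490; a·d/n = 149·167/490 = 50.7816; b·c/n = 68·106/490 = 14.7102
Stratum 2 (2015–2019): n = 440; a·d/n = 105·151/440 = 36.0341; b·c/n = 36·148/440 = 12.1091
OR_MH = (50.7816 + 36.0341) / (14.7102 + 12.1091) = 86.8157 / 26.8193 = 3.23706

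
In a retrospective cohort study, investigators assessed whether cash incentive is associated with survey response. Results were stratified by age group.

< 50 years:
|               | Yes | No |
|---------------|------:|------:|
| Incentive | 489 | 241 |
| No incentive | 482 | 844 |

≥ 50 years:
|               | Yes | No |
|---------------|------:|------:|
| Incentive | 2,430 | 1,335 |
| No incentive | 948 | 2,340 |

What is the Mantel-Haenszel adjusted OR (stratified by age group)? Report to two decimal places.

4.27

OR_MH = Σ(aᵢdᵢ/nᵢ) / Σ(bᵢcᵢ/nᵢ), where nᵢ is the stratum total.
Stratum 1 (< 50 years): n = 2056; a·d/n = 489·844/2056 = 200.7374; b·c/n = 241·482/2056 = 56.4990
Stratum 2 (≥ 50 years): n = 7053; a·d/n = 2430·2340/7053 = 806.2101; b·c/n = 1335·948/7053 = 179.4385
OR_MH = (200.7374 + 806.2101) / (56.4990 + 179.4385) = 1006.9475 / 235.9376 = 4.26786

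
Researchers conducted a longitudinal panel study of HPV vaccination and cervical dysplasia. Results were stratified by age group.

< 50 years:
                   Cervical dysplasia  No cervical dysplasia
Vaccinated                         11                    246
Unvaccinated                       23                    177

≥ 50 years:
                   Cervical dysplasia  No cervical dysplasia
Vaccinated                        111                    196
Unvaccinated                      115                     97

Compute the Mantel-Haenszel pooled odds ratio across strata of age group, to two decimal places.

0.45

OR_MH = Σ(aᵢdᵢ/nᵢ) / Σ(bᵢcᵢ/nᵢ), where nᵢ is the stratum total.
Stratum 1 (< 50 years): n = 457; a·d/n = 11·177/457 = 4.2604; b·c/n = 246·23/457 = 12.3807
Stratum 2 (≥ 50 years): n = 519; a·d/n = 111·97/519 = 20.7457; b·c/n = 196·115/519 = 43.4297
OR_MH = (4.2604 + 20.7457) / (12.3807 + 43.4297) = 25.0061 / 55.8104 = 0.44805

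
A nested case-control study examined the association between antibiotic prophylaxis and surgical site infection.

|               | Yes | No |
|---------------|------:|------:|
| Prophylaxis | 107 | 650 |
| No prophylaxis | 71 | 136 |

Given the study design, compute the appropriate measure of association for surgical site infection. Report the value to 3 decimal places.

0.315

Cells: a = 107, b = 650, c = 71, d = 136.
This is a nested case-control study: participants were sampled on outcome status, so risks in the source population cannot be estimated directly — relative risk is not valid here. The odds ratio is the appropriate measure.
OR = (a·d)/(b·c) = (107 × 136) / (650 × 71) = 14552 / 46150 = 0.31532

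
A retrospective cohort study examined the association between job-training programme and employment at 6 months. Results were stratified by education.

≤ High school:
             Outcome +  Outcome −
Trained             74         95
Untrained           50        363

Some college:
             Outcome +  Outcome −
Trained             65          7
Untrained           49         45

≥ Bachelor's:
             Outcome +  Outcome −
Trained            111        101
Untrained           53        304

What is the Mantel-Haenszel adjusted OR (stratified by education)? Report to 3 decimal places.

6.268

OR_MH = Σ(aᵢdᵢ/nᵢ) / Σ(bᵢcᵢ/nᵢ), where nᵢ is the stratum total.
Stratum 1 (≤ High school): n = 582; a·d/n = 74·363/582 = 46.1546; b·c/n = 95·50/582 = 8.1615
Stratum 2 (Some college): n = 166; a·d/n = 65·45/166 = 17.6205; b·c/n = 7·49/166 = 2.0663
Stratum 3 (≥ Bachelor's): n = 569; a·d/n = 111·304/569 = 59.3040; b·c/n = 101·53/569 = 9.4077
OR_MH = (46.1546 + 17.6205 + 59.3040) / (8.1615 + 2.0663 + 9.4077) = 123.0792 / 19.6355 = 6.26819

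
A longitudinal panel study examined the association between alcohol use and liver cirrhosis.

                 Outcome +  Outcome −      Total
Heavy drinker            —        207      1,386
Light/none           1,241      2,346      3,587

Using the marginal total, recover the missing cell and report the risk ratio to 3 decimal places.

2.459

The missing cell is in the exposed row: 1386 − 207 = 1179.
So a = 1179, b = 207, c = 1241, d = 2346.
RR = [a/(a+b)] / [c/(c+d)] = (1179/1386) / (1241/3587) = 0.85065/0.34597 = 2.45873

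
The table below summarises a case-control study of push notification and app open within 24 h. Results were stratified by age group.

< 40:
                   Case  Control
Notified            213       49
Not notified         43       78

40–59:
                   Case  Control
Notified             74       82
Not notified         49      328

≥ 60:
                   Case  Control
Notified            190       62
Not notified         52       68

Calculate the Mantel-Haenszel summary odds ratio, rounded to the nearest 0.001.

OR_MH = Σ(aᵢdᵢ/nᵢ) / Σ(bᵢcᵢ/nᵢ), where nᵢ is the stratum total.
Stratum 1 (< 40): n = 383; a·d/n = 213·78/383 = 43.3786; b·c/n = 49·43/383 = 5.5013
Stratum 2 (40–59): n = 533; a·d/n = 74·328/533 = 45.5385; b·c/n = 82·49/533 = 7.5385
Stratum 3 (≥ 60): n = 372; a·d/n = 190·68/372 = 34.7312; b·c/n = 62·52/372 = 8.6667
OR_MH = (43.3786 + 45.5385 + 34.7312) / (5.5013 + 7.5385 + 8.6667) = 123.6482 / 21.7064 = 5.69639

5.696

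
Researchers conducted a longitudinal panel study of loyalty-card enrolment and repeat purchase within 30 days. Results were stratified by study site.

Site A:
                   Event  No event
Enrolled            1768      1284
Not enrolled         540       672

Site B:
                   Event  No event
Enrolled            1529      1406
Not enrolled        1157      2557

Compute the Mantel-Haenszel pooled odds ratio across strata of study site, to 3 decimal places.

2.128

OR_MH = Σ(aᵢdᵢ/nᵢ) / Σ(bᵢcᵢ/nᵢ), where nᵢ is the stratum total.
Stratum 1 (Site A): n = 4264; a·d/n = 1768·672/4264 = 278.6341; b·c/n = 1284·540/4264 = 162.6079
Stratum 2 (Site B): n = 6649; a·d/n = 1529·2557/6649 = 588.0062; b·c/n = 1406·1157/6649 = 244.6596
OR_MH = (278.6341 + 588.0062) / (162.6079 + 244.6596) = 866.6403 / 407.2675 = 2.12794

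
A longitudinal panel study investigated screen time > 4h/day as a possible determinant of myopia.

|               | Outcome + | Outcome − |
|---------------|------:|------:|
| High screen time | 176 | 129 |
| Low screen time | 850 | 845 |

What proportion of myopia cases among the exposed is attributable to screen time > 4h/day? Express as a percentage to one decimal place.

Cells: a = 176, b = 129, c = 850, d = 845.
Risk in exposed = 176/305 = 0.57705; risk in unexposed = 850/1695 = 0.50147.
RR = 0.57705/0.50147 = 1.15070
AR% = (RR − 1)/RR × 100 = (1.15070 − 1)/1.15070 × 100 = 13.0967%

13.1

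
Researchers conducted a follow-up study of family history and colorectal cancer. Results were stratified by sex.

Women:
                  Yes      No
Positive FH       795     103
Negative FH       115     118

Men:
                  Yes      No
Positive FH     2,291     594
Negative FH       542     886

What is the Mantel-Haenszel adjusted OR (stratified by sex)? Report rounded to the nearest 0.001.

6.504

OR_MH = Σ(aᵢdᵢ/nᵢ) / Σ(bᵢcᵢ/nᵢ), where nᵢ is the stratum total.
Stratum 1 (Women): n = 1131; a·d/n = 795·118/1131 = 82.9443; b·c/n = 103·115/1131 = 10.4730
Stratum 2 (Men): n = 4313; a·d/n = 2291·886/4313 = 470.6297; b·c/n = 594·542/4313 = 74.6460
OR_MH = (82.9443 + 470.6297) / (10.4730 + 74.6460) = 553.5740 / 85.1190 = 6.50353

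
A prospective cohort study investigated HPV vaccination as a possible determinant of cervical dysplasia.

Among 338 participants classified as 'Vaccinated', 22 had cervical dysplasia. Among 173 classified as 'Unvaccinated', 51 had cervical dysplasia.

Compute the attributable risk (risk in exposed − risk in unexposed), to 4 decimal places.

-0.2297

From the description: a = 22, b = 316, c = 51, d = 122.
Risk in exposed = 22/338 = 0.065089; risk in unexposed = 51/173 = 0.294798.
Risk difference = 0.065089 − 0.294798 = -0.229709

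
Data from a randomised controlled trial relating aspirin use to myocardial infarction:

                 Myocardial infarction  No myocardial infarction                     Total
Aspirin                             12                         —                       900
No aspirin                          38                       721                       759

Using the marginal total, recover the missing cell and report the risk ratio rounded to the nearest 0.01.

The missing cell is in the exposed row: 900 − 12 = 888.
So a = 12, b = 888, c = 38, d = 721.
RR = [a/(a+b)] / [c/(c+d)] = (12/900) / (38/759) = 0.01333/0.05007 = 0.26632

0.27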